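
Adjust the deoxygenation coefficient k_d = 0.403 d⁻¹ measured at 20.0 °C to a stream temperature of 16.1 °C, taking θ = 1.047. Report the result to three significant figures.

k_d(T₂) = k_d(T₁) · θ^(T₂−T₁) = 0.403 × 1.047^(16.1−20.0)
= 0.403 × 1.047^-3.90 = 0.403 × 0.8360 = 0.3369 d⁻¹.

k_d ≈ 0.337 d⁻¹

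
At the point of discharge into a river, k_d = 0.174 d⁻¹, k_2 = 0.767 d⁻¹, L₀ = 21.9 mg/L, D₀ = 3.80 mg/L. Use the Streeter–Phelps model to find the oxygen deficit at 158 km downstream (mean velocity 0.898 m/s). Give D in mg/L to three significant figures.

D ≈ 3.96 mg/L

Travel time t = x/v = 158 km / (0.898 m/s) = 158000 m / 0.898 m/s = 175900 s = 2.036 d.
k_d L₀/(k_2−k_d) = 0.174×21.9/(0.767−0.174) = 3.811/0.5930 = 6.426 mg/L.
e^(−k_d t) = e^(−0.174×2.036) = 0.7016; e^(−k_2 t) = e^(−0.767×2.036) = 0.2097.
D = 6.426 × (0.7016 − 0.2097) + 3.80 × 0.2097 = 3.161 + 0.7970 = 3.958 mg/L.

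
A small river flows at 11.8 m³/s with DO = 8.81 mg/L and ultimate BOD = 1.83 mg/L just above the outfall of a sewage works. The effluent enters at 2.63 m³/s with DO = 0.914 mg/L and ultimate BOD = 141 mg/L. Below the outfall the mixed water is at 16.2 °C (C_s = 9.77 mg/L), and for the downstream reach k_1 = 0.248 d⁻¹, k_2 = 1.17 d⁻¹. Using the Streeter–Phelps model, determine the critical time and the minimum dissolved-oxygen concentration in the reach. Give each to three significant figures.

t_c ≈ 1.25 d; minimum DO ≈ 5.54 mg/L

Mixed DO = (11.8×8.81 + 2.63×0.914)/(11.8+2.63) = 106.4/14.43 = 7.371 mg/L.
Mixed L₀ = (11.8×1.83 + 2.63×141)/(14.43) = 392.4/14.43 = 27.20 mg/L.
Initial deficit D₀ = C_s − DO₀ = 9.77 − 7.371 = 2.399 mg/L.
t_c = (1/0.9220) ln[(1.17/0.248)(1 − 2.399×0.9220/(0.248×27.20))] = 1.085 × ln(3.170) = 1.251 d.
D_c = (0.248/1.17) × 27.20 × e^(−0.248×1.251) = 0.2120 × 27.20 × 0.7332 = 4.226 mg/L.
Minimum DO = 9.77 − 4.226 = 5.544 mg/L.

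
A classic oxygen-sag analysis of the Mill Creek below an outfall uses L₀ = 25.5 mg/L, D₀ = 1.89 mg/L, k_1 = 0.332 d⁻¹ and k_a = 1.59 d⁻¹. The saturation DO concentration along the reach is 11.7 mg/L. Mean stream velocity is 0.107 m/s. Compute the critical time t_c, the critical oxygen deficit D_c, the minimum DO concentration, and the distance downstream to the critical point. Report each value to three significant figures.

t_c ≈ 0.983 d; D_c ≈ 3.84 mg/L; min DO ≈ 7.86 mg/L; x_c ≈ 9.09 km

t_c = [1/(k_a−k_1)] ln[(k_a/k_1)(1 − D₀(k_a−k_1)/(k_1 L₀))]
= [1/(1.59−0.332)] ln[(1.59/0.332)(1 − 1.89×1.258/(0.332×25.5))]
= (1/1.258) ln[4.789 × 0.7192] = 0.7949 × ln(3.444) = 0.7949 × 1.237 = 0.9831 d.
D_c = (k_1/k_a) L₀ e^(−k_1 t_c) = (0.332/1.59) × 25.5 × e^(−0.332×0.9831) = 0.2088 × 25.5 × 0.7215 = 3.842 mg/L.
Minimum DO = C_s − D_c = 11.7 − 3.842 = 7.858 mg/L.
x_c = v t_c = 0.107 m/s × 0.9831 d × 86400 s/d = 9088 m ≈ 9.09 km.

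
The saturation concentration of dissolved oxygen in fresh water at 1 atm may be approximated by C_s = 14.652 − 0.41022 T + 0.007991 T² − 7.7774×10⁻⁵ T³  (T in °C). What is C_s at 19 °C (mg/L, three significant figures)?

C_s ≈ 9.21 mg/L

C_s = 14.652 − 0.41022×19 + 0.007991×19² − 7.7774×10⁻⁵×19³ = 9.209 mg/L.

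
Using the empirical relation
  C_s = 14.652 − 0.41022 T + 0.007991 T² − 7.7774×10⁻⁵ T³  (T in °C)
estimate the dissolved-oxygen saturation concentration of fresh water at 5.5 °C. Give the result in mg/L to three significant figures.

C_s = 14.652 − 0.41022×5.5 + 0.007991×5.5² − 7.7774×10⁻⁵×5.5³ = 12.62 mg/L.

C_s ≈ 12.6 mg/L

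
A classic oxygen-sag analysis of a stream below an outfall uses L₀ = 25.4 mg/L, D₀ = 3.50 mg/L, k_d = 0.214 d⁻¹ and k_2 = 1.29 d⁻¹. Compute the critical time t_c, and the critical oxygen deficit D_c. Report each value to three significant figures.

t_c ≈ 0.573 d; D_c ≈ 3.73 mg/L

With k_2/k_d = 6.028 and 1 − D₀(k_2−k_d)/(k_d L₀) = 0.3072,
t_c = ln(6.028 × 0.3072) / (1.29 − 0.214) = ln(1.852) / 1.076 = 0.6160/1.076 = 0.5725 d.
L(t_c) = L₀ e^(−k_d t_c) = 25.4 × 0.8847 = 22.47 mg/L, and at the critical point k_2 D_c = k_d L, so D_c = (0.214/1.29) × 22.47 = 3.728 mg/L.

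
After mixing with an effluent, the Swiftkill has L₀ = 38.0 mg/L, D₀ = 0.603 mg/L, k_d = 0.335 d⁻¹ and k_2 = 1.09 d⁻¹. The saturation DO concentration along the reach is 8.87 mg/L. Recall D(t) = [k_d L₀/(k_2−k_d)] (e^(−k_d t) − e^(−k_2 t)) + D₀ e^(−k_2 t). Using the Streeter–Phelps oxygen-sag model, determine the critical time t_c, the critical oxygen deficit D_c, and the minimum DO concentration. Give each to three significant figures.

At the critical point dD/dt = 0, so k_d L₀ e^(−k_d t) = k_2 D. Substituting D(t) from the Streeter–Phelps equation and solving for t gives
t_c = ln[(k_2/k_d)(1 − D₀(k_2−k_d)/(k_d L₀))] / (k_2−k_d).
Here k_2−k_d = 0.7550 d⁻¹ and 1 − D₀(k_2−k_d)/(k_d L₀) = 1 − 0.603×0.7550/(0.335×38.0) = 0.9642, so
t_c = ln(3.254 × 0.9642) / 0.7550 = 1.143 / 0.7550 = 1.514 d.
D_c = (k_d/k_2) L₀ e^(−k_d t_c) = (0.335/1.09) × 38.0 × e^(−0.335×1.514) = 0.3073 × 38.0 × 0.6021 = 7.032 mg/L.
Minimum DO = C_s − D_c = 8.87 − 7.032 = 1.838 mg/L.

t_c ≈ 1.51 d; D_c ≈ 7.03 mg/L; min DO ≈ 1.84 mg/L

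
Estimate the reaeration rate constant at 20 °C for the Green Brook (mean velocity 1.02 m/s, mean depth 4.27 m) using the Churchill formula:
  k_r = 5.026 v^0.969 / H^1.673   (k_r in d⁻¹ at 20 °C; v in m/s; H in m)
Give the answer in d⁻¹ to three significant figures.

k_r = 5.026 × 1.02^0.969 / 4.27^1.673 = 5.026 × 1.019 / 11.34 = 0.4517 d⁻¹.

k_r ≈ 0.452 d⁻¹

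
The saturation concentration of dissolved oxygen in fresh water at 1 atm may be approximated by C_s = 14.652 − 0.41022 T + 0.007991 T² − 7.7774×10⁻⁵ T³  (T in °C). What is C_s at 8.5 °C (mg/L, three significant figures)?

C_s = 14.652 − 0.41022×8.5 + 0.007991×8.5² − 7.7774×10⁻⁵×8.5³ = 11.69 mg/L.

C_s ≈ 11.7 mg/L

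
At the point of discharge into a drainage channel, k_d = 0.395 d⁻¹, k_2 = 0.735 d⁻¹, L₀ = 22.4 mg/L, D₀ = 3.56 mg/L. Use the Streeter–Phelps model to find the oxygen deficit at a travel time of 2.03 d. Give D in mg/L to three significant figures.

D ≈ 6.62 mg/L

k_d L₀/(k_2−k_d) = 0.395×22.4/(0.735−0.395) = 8.848/0.3400 = 26.02 mg/L.
e^(−k_d t) = e^(−0.395×2.030) = 0.4485; e^(−k_2 t) = e^(−0.735×2.030) = 0.2249.
D = 26.02 × (0.4485 − 0.2249) + 3.56 × 0.2249 = 5.819 + 0.8007 = 6.619 mg/L.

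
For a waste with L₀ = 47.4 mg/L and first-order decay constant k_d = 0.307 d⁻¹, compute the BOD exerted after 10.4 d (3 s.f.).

y ≈ 45.5 mg/L

y_t = L₀(1 − e^(−k_d t)) = 47.4 × (1 − e^(−0.307×10.4))
= 47.4 × (1 − 0.04106) = 47.4 × 0.9589 = 45.45 mg/L.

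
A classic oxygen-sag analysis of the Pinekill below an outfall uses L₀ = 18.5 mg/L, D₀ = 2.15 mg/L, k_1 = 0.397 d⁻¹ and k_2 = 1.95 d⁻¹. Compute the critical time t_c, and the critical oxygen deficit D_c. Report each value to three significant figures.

t_c ≈ 0.634 d; D_c ≈ 2.93 mg/L

At the critical point dD/dt = 0, so k_1 L₀ e^(−k_1 t) = k_2 D. Substituting D(t) from the Streeter–Phelps equation and solving for t gives
t_c = ln[(k_2/k_1)(1 − D₀(k_2−k_1)/(k_1 L₀))] / (k_2−k_1).
Here k_2−k_1 = 1.553 d⁻¹ and 1 − D₀(k_2−k_1)/(k_1 L₀) = 1 − 2.15×1.553/(0.397×18.5) = 0.5454, so
t_c = ln(4.912 × 0.5454) / 1.553 = 0.9854 / 1.553 = 0.6345 d.
L(t_c) = L₀ e^(−k_1 t_c) = 18.5 × 0.7773 = 14.38 mg/L, and at the critical point k_2 D_c = k_1 L, so D_c = (0.397/1.95) × 14.38 = 2.928 mg/L.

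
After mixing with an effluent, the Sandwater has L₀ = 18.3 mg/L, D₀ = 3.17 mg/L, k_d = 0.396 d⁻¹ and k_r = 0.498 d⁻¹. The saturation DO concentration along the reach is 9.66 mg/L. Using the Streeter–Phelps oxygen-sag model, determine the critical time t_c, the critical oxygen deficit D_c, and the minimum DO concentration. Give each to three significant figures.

t_c ≈ 1.80 d; D_c ≈ 7.14 mg/L; min DO ≈ 2.52 mg/L

At the critical point dD/dt = 0, so k_d L₀ e^(−k_d t) = k_r D. Substituting D(t) from the Streeter–Phelps equation and solving for t gives
t_c = ln[(k_r/k_d)(1 − D₀(k_r−k_d)/(k_d L₀))] / (k_r−k_d).
Here k_r−k_d = 0.1020 d⁻¹ and 1 − D₀(k_r−k_d)/(k_d L₀) = 1 − 3.17×0.1020/(0.396×18.3) = 0.9554, so
t_c = ln(1.258 × 0.9554) / 0.1020 = 0.1835 / 0.1020 = 1.799 d.
D_c = (k_d/k_r) L₀ e^(−k_d t_c) = (0.396/0.498) × 18.3 × e^(−0.396×1.799) = 0.7952 × 18.3 × 0.4904 = 7.136 mg/L.
Minimum DO = C_s − D_c = 9.66 − 7.136 = 2.524 mg/L.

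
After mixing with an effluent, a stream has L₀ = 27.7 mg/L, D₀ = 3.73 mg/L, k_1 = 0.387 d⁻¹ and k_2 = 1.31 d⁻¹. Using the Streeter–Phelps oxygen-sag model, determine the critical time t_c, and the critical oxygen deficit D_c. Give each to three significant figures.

t_c ≈ 0.901 d; D_c ≈ 5.77 mg/L

With k_2/k_1 = 3.385 and 1 − D₀(k_2−k_1)/(k_1 L₀) = 0.6788,
t_c = ln(3.385 × 0.6788) / (1.31 − 0.387) = ln(2.298) / 0.9230 = 0.8320/0.9230 = 0.9014 d.
D_c = (k_1/k_2) L₀ e^(−k_1 t_c) = (0.387/1.31) × 27.7 × e^(−0.387×0.9014) = 0.2954 × 27.7 × 0.7055 = 5.773 mg/L.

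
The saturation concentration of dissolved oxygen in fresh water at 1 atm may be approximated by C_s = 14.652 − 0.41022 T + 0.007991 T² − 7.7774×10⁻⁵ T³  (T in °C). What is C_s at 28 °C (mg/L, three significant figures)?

C_s ≈ 7.72 mg/L

C_s = 14.652 − 0.41022×28 + 0.007991×28² − 7.7774×10⁻⁵×28³ = 7.723 mg/L.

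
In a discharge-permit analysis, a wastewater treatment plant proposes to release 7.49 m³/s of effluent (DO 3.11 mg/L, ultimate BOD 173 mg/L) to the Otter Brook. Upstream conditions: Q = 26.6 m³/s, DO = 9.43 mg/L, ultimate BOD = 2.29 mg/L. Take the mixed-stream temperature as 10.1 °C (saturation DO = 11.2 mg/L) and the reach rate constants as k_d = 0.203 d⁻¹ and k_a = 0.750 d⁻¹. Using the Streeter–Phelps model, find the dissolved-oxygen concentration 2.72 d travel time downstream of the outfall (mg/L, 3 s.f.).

DO ≈ 4.21 mg/L

Mixed DO = (26.6×9.43 + 7.49×3.11)/(26.6+7.49) = 274.1/34.09 = 8.041 mg/L.
Mixed L₀ = (26.6×2.29 + 7.49×173)/(34.09) = 1357/34.09 = 39.80 mg/L.
Initial deficit D₀ = C_s − DO₀ = 11.2 − 8.041 = 3.159 mg/L.
D(2.72) = [0.203×39.80/(0.750−0.203)](e^(−0.203×2.72) − e^(−0.750×2.72)) + 3.159 e^(−0.750×2.72)
= 14.77 × (0.5757 − 0.1300) + 3.159 × 0.1300 = 6.993 mg/L.
DO = 11.2 − 6.993 = 4.207 mg/L.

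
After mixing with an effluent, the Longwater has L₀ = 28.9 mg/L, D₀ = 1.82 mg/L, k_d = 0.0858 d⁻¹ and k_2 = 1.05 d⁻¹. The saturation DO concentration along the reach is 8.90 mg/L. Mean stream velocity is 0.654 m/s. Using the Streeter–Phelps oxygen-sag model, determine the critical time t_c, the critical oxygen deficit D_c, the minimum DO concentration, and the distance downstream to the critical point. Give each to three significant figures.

At the critical point dD/dt = 0, so k_d L₀ e^(−k_d t) = k_2 D. Substituting D(t) from the Streeter–Phelps equation and solving for t gives
t_c = ln[(k_2/k_d)(1 − D₀(k_2−k_d)/(k_d L₀))] / (k_2−k_d).
Here k_2−k_d = 0.9642 d⁻¹ and 1 − D₀(k_2−k_d)/(k_d L₀) = 1 − 1.82×0.9642/(0.0858×28.9) = 0.2923, so
t_c = ln(12.24 × 0.2923) / 0.9642 = 1.275 / 0.9642 = 1.322 d.
L(t_c) = L₀ e^(−k_d t_c) = 28.9 × 0.8928 = 25.80 mg/L, and at the critical point k_2 D_c = k_d L, so D_c = (0.0858/1.05) × 25.80 = 2.108 mg/L.
Minimum DO = C_s − D_c = 8.90 − 2.108 = 6.792 mg/L.
x_c = v t_c = 0.654 m/s × 1.322 d × 86400 s/d = 74690 m ≈ 74.7 km.

t_c ≈ 1.32 d; D_c ≈ 2.11 mg/L; min DO ≈ 6.79 mg/L; x_c ≈ 74.7 km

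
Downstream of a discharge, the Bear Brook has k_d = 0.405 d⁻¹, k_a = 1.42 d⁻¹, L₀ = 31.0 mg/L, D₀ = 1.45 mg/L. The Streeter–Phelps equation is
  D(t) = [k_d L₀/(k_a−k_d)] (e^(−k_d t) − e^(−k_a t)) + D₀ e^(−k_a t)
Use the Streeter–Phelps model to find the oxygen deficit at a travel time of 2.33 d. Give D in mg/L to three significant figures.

D ≈ 4.41 mg/L

k_d L₀/(k_a−k_d) = 0.405×31.0/(1.42−0.405) = 12.56/1.015 = 12.37 mg/L.
e^(−k_d t) = e^(−0.405×2.330) = 0.3892; e^(−k_a t) = e^(−1.42×2.330) = 0.03657.
D = 12.37 × (0.3892 − 0.03657) + 1.45 × 0.03657 = 4.362 + 0.05302 = 4.415 mg/L.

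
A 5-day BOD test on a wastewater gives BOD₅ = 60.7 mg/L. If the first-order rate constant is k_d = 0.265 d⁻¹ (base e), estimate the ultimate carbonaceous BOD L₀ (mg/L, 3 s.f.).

L₀ ≈ 82.7 mg/L

BOD₅ = L₀(1 − e^(−5k_d)) ⇒ L₀ = BOD₅ / (1 − e^(−5×0.265))
= 60.7 / (1 − 0.2658) = 60.7 / 0.7342 = 82.68 mg/L.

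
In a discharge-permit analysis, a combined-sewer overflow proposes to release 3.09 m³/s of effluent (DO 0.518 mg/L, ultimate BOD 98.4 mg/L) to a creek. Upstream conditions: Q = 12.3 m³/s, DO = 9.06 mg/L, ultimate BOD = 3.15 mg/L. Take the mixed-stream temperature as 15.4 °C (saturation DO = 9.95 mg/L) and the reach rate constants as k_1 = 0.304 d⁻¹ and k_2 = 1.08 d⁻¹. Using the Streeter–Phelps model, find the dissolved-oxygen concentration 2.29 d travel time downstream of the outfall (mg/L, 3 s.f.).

DO ≈ 6.12 mg/L

Mixed DO = (12.3×9.06 + 3.09×0.518)/(12.3+3.09) = 113.0/15.39 = 7.345 mg/L.
Mixed L₀ = (12.3×3.15 + 3.09×98.4)/(15.39) = 342.8/15.39 = 22.27 mg/L.
Initial deficit D₀ = C_s − DO₀ = 9.95 − 7.345 = 2.605 mg/L.
D(2.29) = [0.304×22.27/(1.08−0.304)](e^(−0.304×2.29) − e^(−1.08×2.29)) + 2.605 e^(−1.08×2.29)
= 8.726 × (0.4985 − 0.08431) + 2.605 × 0.08431 = 3.834 mg/L.
DO = 9.95 − 3.834 = 6.116 mg/L.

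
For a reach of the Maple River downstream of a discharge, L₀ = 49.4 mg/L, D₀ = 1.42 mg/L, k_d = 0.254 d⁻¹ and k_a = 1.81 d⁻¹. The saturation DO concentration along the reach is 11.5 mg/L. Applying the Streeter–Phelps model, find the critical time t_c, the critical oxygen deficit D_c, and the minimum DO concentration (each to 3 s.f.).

t_c ≈ 1.14 d; D_c ≈ 5.19 mg/L; min DO ≈ 6.31 mg/L

At the critical point dD/dt = 0, so k_d L₀ e^(−k_d t) = k_a D. Substituting D(t) from the Streeter–Phelps equation and solving for t gives
t_c = ln[(k_a/k_d)(1 − D₀(k_a−k_d)/(k_d L₀))] / (k_a−k_d).
Here k_a−k_d = 1.556 d⁻¹ and 1 − D₀(k_a−k_d)/(k_d L₀) = 1 − 1.42×1.556/(0.254×49.4) = 0.8239, so
t_c = ln(7.126 × 0.8239) / 1.556 = 1.770 / 1.556 = 1.138 d.
D_c = (k_d/k_a) L₀ e^(−k_d t_c) = (0.254/1.81) × 49.4 × e^(−0.254×1.138) = 0.1403 × 49.4 × 0.7491 = 5.193 mg/L.
Minimum DO = C_s − D_c = 11.5 − 5.193 = 6.307 mg/L.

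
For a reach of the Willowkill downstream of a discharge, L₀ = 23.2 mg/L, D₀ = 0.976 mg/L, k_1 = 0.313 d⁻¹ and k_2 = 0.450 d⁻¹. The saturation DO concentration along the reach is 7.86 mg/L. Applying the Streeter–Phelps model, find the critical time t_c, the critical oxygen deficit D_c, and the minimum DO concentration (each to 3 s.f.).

t_c ≈ 2.51 d; D_c ≈ 7.35 mg/L; min DO ≈ 0.514 mg/L

At the critical point dD/dt = 0, so k_1 L₀ e^(−k_1 t) = k_2 D. Substituting D(t) from the Streeter–Phelps equation and solving for t gives
t_c = ln[(k_2/k_1)(1 − D₀(k_2−k_1)/(k_1 L₀))] / (k_2−k_1).
Here k_2−k_1 = 0.1370 d⁻¹ and 1 − D₀(k_2−k_1)/(k_1 L₀) = 1 − 0.976×0.1370/(0.313×23.2) = 0.9816, so
t_c = ln(1.438 × 0.9816) / 0.1370 = 0.3445 / 0.1370 = 2.514 d.
L(t_c) = L₀ e^(−k_1 t_c) = 23.2 × 0.4552 = 10.56 mg/L, and at the critical point k_2 D_c = k_1 L, so D_c = (0.313/0.450) × 10.56 = 7.346 mg/L.
Minimum DO = C_s − D_c = 7.86 − 7.346 = 0.5142 mg/L.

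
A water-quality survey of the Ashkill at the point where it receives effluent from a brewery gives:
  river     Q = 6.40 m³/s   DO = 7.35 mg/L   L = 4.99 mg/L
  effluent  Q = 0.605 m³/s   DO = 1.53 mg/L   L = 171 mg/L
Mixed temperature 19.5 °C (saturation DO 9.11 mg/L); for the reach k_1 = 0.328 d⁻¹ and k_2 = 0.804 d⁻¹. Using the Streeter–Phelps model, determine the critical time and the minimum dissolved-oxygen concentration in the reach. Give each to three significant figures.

t_c ≈ 1.49 d; minimum DO ≈ 4.28 mg/L

Mixed DO = (6.40×7.35 + 0.605×1.53)/(6.40+0.605) = 47.97/7.005 = 6.847 mg/L.
Mixed L₀ = (6.40×4.99 + 0.605×171)/(7.005) = 135.4/7.005 = 19.33 mg/L.
Initial deficit D₀ = C_s − DO₀ = 9.11 − 6.847 = 2.263 mg/L.
t_c = (1/0.4760) ln[(0.804/0.328)(1 − 2.263×0.4760/(0.328×19.33))] = 2.101 × ln(2.035) = 1.492 d.
D_c = (0.328/0.804) × 19.33 × e^(−0.328×1.492) = 0.4080 × 19.33 × 0.6129 = 4.833 mg/L.
Minimum DO = 9.11 − 4.833 = 4.277 mg/L.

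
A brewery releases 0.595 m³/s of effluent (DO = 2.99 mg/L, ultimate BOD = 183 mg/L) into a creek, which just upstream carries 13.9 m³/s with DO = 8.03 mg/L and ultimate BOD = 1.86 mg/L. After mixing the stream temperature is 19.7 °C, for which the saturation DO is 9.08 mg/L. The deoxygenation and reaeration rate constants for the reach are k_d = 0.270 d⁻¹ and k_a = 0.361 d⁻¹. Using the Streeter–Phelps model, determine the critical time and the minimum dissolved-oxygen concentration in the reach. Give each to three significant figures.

t_c ≈ 2.68 d; minimum DO ≈ 5.71 mg/L

Mixed DO = (13.9×8.03 + 0.595×2.99)/(13.9+0.595) = 113.4/14.50 = 7.823 mg/L.
Mixed L₀ = (13.9×1.86 + 0.595×183)/(14.50) = 134.7/14.50 = 9.296 mg/L.
Initial deficit D₀ = C_s − DO₀ = 9.08 − 7.823 = 1.257 mg/L.
t_c = (1/0.09100) ln[(0.361/0.270)(1 − 1.257×0.09100/(0.270×9.296))] = 10.99 × ln(1.276) = 2.679 d.
D_c = (0.270/0.361) × 9.296 × e^(−0.270×2.679) = 0.7479 × 9.296 × 0.4851 = 3.373 mg/L.
Minimum DO = 9.08 − 3.373 = 5.707 mg/L.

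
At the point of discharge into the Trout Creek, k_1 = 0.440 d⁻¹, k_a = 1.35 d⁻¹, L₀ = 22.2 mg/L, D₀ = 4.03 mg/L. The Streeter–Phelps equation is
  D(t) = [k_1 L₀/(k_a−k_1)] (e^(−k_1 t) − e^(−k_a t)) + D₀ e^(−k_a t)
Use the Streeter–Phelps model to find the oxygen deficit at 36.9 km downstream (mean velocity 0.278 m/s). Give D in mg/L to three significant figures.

D ≈ 4.62 mg/L

Travel time t = x/v = 36.9 km / (0.278 m/s) = 36900 m / 0.278 m/s = 132700 s = 1.536 d.
k_1 L₀/(k_a−k_1) = 0.440×22.2/(1.35−0.440) = 9.768/0.9100 = 10.73 mg/L.
e^(−k_1 t) = e^(−0.440×1.536) = 0.5087; e^(−k_a t) = e^(−1.35×1.536) = 0.1257.
D = 10.73 × (0.5087 − 0.1257) + 4.03 × 0.1257 = 4.111 + 0.5065 = 4.617 mg/L.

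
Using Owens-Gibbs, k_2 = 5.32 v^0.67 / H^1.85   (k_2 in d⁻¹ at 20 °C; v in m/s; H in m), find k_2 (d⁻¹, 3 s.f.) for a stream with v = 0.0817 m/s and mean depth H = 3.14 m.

k_2 = 5.32 × 0.0817^0.67 / 3.14^1.85 = 5.32 × 0.1867 / 8.305 = 0.1196 d⁻¹.

k_2 ≈ 0.120 d⁻¹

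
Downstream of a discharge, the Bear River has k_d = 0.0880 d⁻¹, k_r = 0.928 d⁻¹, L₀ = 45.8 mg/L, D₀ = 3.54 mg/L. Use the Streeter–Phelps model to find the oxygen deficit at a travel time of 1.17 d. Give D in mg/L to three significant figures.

D ≈ 3.90 mg/L

k_d L₀/(k_r−k_d) = 0.0880×45.8/(0.928−0.0880) = 4.030/0.8400 = 4.798 mg/L.
e^(−k_d t) = e^(−0.0880×1.170) = 0.9022; e^(−k_r t) = e^(−0.928×1.170) = 0.3376.
D = 4.798 × (0.9022 − 0.3376) + 3.54 × 0.3376 = 2.709 + 1.195 = 3.904 mg/L.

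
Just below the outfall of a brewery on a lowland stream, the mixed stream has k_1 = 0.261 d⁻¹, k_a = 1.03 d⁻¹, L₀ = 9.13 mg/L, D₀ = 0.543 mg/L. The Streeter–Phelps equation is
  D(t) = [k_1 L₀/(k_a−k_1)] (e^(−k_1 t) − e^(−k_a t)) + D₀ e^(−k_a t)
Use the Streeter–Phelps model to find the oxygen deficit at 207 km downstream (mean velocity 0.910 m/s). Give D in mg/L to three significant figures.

D ≈ 1.39 mg/L

Travel time t = x/v = 207 km / (0.910 m/s) = 207000 m / 0.910 m/s = 227500 s = 2.633 d.
k_1 L₀/(k_a−k_1) = 0.261×9.13/(1.03−0.261) = 2.383/0.7690 = 3.099 mg/L.
e^(−k_1 t) = e^(−0.261×2.633) = 0.5030; e^(−k_a t) = e^(−1.03×2.633) = 0.06642.
D = 3.099 × (0.5030 − 0.06642) + 0.543 × 0.06642 = 1.353 + 0.03607 = 1.389 mg/L.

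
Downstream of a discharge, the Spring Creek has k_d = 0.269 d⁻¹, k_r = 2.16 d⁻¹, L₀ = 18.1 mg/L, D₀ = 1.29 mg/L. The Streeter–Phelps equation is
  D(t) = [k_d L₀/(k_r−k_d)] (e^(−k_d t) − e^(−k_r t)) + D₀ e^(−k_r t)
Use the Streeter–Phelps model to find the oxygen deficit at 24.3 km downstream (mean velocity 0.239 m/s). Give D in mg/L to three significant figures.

D ≈ 1.77 mg/L

Travel time t = x/v = 24.3 km / (0.239 m/s) = 24300 m / 0.239 m/s = 101700 s = 1.177 d.
k_d L₀/(k_r−k_d) = 0.269×18.1/(2.16−0.269) = 4.869/1.891 = 2.575 mg/L.
e^(−k_d t) = e^(−0.269×1.177) = 0.7287; e^(−k_r t) = e^(−2.16×1.177) = 0.07872.
D = 2.575 × (0.7287 − 0.07872) + 1.29 × 0.07872 = 1.673 + 0.1016 = 1.775 mg/L.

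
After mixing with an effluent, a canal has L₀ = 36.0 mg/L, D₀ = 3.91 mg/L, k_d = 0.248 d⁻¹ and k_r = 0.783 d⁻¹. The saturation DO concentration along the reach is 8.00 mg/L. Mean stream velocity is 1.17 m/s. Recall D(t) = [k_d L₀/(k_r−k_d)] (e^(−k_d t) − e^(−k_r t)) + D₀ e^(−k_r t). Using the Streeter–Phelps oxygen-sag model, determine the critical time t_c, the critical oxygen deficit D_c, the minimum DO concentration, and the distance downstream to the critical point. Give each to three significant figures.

t_c ≈ 1.65 d; D_c ≈ 7.57 mg/L; min DO ≈ 0.427 mg/L; x_c ≈ 167 km

With k_r/k_d = 3.157 and 1 − D₀(k_r−k_d)/(k_d L₀) = 0.7657,
t_c = ln(3.157 × 0.7657) / (0.783 − 0.248) = ln(2.418) / 0.5350 = 0.8827/0.5350 = 1.650 d.
L(t_c) = L₀ e^(−k_d t_c) = 36.0 × 0.6642 = 23.91 mg/L, and at the critical point k_r D_c = k_d L, so D_c = (0.248/0.783) × 23.91 = 7.573 mg/L.
Minimum DO = C_s − D_c = 8.00 − 7.573 = 0.4268 mg/L.
x_c = v t_c = 1.17 m/s × 1.650 d × 86400 s/d = 166800 m ≈ 167 km.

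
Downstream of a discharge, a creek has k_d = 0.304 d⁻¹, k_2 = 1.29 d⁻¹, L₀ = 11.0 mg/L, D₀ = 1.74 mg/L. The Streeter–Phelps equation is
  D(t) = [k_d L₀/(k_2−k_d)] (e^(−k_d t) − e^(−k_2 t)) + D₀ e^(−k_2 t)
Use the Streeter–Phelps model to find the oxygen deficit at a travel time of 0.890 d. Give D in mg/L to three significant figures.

D ≈ 2.06 mg/L

k_d L₀/(k_2−k_d) = 0.304×11.0/(1.29−0.304) = 3.344/0.9860 = 3.391 mg/L.
e^(−k_d t) = e^(−0.304×0.8900) = 0.7630; e^(−k_2 t) = e^(−1.29×0.8900) = 0.3172.
D = 3.391 × (0.7630 − 0.3172) + 1.74 × 0.3172 = 1.512 + 0.5520 = 2.064 mg/L.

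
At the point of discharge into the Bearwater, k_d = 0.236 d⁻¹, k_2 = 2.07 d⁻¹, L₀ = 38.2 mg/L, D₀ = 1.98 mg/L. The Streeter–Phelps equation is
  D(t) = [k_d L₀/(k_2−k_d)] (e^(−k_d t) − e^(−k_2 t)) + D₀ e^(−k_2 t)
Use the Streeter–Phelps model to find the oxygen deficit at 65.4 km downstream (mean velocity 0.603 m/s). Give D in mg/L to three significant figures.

D ≈ 3.44 mg/L

Travel time t = x/v = 65.4 km / (0.603 m/s) = 65400 m / 0.603 m/s = 108500 s = 1.255 d.
k_d L₀/(k_2−k_d) = 0.236×38.2/(2.07−0.236) = 9.015/1.834 = 4.916 mg/L.
e^(−k_d t) = e^(−0.236×1.255) = 0.7436; e^(−k_2 t) = e^(−2.07×1.255) = 0.07439.
D = 4.916 × (0.7436 − 0.07439) + 1.98 × 0.07439 = 3.290 + 0.1473 = 3.437 mg/L.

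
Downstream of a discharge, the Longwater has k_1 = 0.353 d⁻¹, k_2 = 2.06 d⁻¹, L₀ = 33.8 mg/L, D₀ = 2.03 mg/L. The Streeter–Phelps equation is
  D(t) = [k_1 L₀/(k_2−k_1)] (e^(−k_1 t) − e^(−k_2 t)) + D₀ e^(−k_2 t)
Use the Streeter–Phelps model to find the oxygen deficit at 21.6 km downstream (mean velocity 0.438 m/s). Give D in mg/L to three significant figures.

Travel time t = x/v = 21.6 km / (0.438 m/s) = 21600 m / 0.438 m/s = 49320 s = 0.5708 d.
k_1 L₀/(k_2−k_1) = 0.353×33.8/(2.06−0.353) = 11.93/1.707 = 6.990 mg/L.
e^(−k_1 t) = e^(−0.353×0.5708) = 0.8175; e^(−k_2 t) = e^(−2.06×0.5708) = 0.3086.
D = 6.990 × (0.8175 − 0.3086) + 2.03 × 0.3086 = 3.557 + 0.6264 = 4.184 mg/L.

D ≈ 4.18 mg/L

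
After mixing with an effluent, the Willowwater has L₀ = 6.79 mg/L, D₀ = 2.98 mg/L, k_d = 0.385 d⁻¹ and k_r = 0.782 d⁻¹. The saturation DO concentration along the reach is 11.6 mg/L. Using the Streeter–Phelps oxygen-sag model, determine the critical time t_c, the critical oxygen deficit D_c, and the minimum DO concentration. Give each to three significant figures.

With k_r/k_d = 2.031 and 1 − D₀(k_r−k_d)/(k_d L₀) = 0.5474,
t_c = ln(2.031 × 0.5474) / (0.782 − 0.385) = ln(1.112) / 0.3970 = 0.1061/0.3970 = 0.2673 d.
D_c = (k_d/k_r) L₀ e^(−k_d t_c) = (0.385/0.782) × 6.79 × e^(−0.385×0.2673) = 0.4923 × 6.79 × 0.9022 = 3.016 mg/L.
Minimum DO = C_s − D_c = 11.6 − 3.016 = 8.584 mg/L.

t_c ≈ 0.267 d; D_c ≈ 3.02 mg/L; min DO ≈ 8.58 mg/L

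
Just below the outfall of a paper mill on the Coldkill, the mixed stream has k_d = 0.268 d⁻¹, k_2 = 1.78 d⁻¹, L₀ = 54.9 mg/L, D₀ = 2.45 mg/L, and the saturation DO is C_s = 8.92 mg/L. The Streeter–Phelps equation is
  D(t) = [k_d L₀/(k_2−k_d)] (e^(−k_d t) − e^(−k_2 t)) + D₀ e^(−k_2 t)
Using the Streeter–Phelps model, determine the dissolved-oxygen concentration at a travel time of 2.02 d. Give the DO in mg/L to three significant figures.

DO ≈ 3.46 mg/L

k_d L₀/(k_2−k_d) = 0.268×54.9/(1.78−0.268) = 14.71/1.512 = 9.731 mg/L.
e^(−k_d t) = e^(−0.268×2.020) = 0.5820; e^(−k_2 t) = e^(−1.78×2.020) = 0.02744.
D = 9.731 × (0.5820 − 0.02744) + 2.45 × 0.02744 = 5.396 + 0.06724 = 5.463 mg/L.
DO = C_s − D = 8.92 − 5.463 = 3.457 mg/L.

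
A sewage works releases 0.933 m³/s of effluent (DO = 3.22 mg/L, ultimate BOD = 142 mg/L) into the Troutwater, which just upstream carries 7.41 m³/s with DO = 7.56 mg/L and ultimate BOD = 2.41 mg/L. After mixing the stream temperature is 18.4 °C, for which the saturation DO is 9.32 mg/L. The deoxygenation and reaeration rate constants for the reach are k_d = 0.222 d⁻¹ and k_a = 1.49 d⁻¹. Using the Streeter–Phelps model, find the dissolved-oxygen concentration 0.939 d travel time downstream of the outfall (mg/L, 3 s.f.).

Mixed DO = (7.41×7.56 + 0.933×3.22)/(7.41+0.933) = 59.02/8.343 = 7.075 mg/L.
Mixed L₀ = (7.41×2.41 + 0.933×142)/(8.343) = 150.3/8.343 = 18.02 mg/L.
Initial deficit D₀ = C_s − DO₀ = 9.32 − 7.075 = 2.245 mg/L.
D(0.939) = [0.222×18.02/(1.49−0.222)](e^(−0.222×0.939) − e^(−1.49×0.939)) + 2.245 e^(−1.49×0.939)
= 3.155 × (0.8118 − 0.2468) + 2.245 × 0.2468 = 2.337 mg/L.
DO = 9.32 − 2.337 = 6.983 mg/L.

DO ≈ 6.98 mg/L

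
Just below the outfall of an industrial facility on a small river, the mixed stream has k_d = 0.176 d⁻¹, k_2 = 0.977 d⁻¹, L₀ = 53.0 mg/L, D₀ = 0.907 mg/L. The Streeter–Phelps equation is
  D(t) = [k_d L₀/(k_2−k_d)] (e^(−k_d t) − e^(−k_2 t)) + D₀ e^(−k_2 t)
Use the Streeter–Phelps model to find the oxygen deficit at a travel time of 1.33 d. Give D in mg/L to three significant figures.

k_d L₀/(k_2−k_d) = 0.176×53.0/(0.977−0.176) = 9.328/0.8010 = 11.65 mg/L.
e^(−k_d t) = e^(−0.176×1.330) = 0.7913; e^(−k_2 t) = e^(−0.977×1.330) = 0.2727.
D = 11.65 × (0.7913 − 0.2727) + 0.907 × 0.2727 = 6.039 + 0.2473 = 6.287 mg/L.

D ≈ 6.29 mg/L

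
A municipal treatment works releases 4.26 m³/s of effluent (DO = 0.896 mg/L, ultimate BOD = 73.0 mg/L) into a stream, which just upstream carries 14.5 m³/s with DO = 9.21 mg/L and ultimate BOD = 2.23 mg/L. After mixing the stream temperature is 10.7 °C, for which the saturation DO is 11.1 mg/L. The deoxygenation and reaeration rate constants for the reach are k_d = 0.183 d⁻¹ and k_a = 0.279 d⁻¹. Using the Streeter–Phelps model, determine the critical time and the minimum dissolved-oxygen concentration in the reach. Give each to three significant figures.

t_c ≈ 3.20 d; minimum DO ≈ 4.42 mg/L

Mixed DO = (14.5×9.21 + 4.26×0.896)/(14.5+4.26) = 137.4/18.76 = 7.322 mg/L.
Mixed L₀ = (14.5×2.23 + 4.26×73.0)/(18.76) = 343.3/18.76 = 18.30 mg/L.
Initial deficit D₀ = C_s − DO₀ = 11.1 − 7.322 = 3.778 mg/L.
t_c = (1/0.09600) ln[(0.279/0.183)(1 − 3.778×0.09600/(0.183×18.30))] = 10.42 × ln(1.359) = 3.199 d.
D_c = (0.183/0.279) × 18.30 × e^(−0.183×3.199) = 0.6559 × 18.30 × 0.5569 = 6.684 mg/L.
Minimum DO = 11.1 − 6.684 = 4.416 mg/L.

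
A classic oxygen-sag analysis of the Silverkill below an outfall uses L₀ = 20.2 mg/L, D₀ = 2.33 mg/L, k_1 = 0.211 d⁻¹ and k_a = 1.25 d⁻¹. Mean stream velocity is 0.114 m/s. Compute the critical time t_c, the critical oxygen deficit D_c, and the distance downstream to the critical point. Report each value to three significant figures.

t_c = [1/(k_a−k_1)] ln[(k_a/k_1)(1 − D₀(k_a−k_1)/(k_1 L₀))]
= [1/(1.25−0.211)] ln[(1.25/0.211)(1 − 2.33×1.039/(0.211×20.2))]
= (1/1.039) ln[5.924 × 0.4320] = 0.9625 × ln(2.559) = 0.9625 × 0.9397 = 0.9045 d.
D_c = (k_1/k_a) L₀ e^(−k_1 t_c) = (0.211/1.25) × 20.2 × e^(−0.211×0.9045) = 0.1688 × 20.2 × 0.8263 = 2.817 mg/L.
x_c = v t_c = 0.114 m/s × 0.9045 d × 86400 s/d = 8909 m ≈ 8.91 km.

t_c ≈ 0.904 d; D_c ≈ 2.82 mg/L; x_c ≈ 8.91 km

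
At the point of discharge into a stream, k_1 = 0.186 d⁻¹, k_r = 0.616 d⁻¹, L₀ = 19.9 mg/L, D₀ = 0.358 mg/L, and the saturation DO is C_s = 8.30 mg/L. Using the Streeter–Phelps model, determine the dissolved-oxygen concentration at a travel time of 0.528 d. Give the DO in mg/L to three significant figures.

k_1 L₀/(k_r−k_1) = 0.186×19.9/(0.616−0.186) = 3.701/0.4300 = 8.608 mg/L.
e^(−k_1 t) = e^(−0.186×0.5280) = 0.9065; e^(−k_r t) = e^(−0.616×0.5280) = 0.7223.
D = 8.608 × (0.9065 − 0.7223) + 0.358 × 0.7223 = 1.585 + 0.2586 = 1.843 mg/L.
DO = C_s − D = 8.30 − 1.843 = 6.457 mg/L.

DO ≈ 6.46 mg/L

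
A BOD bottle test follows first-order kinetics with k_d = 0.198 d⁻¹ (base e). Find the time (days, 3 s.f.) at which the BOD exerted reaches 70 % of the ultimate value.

t ≈ 6.08 d

y/L₀ = 1 − e^(−k_d t) = 0.70 ⇒ e^(−k_d t) = 0.300
t = −ln(0.300) / 0.198 = 1.204 / 0.198 = 6.081 d.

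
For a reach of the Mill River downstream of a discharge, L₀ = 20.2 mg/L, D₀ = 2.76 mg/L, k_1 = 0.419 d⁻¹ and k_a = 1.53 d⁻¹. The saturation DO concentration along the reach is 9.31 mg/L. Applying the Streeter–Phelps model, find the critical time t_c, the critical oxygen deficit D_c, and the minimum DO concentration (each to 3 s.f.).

t_c = [1/(k_a−k_1)] ln[(k_a/k_1)(1 − D₀(k_a−k_1)/(k_1 L₀))]
= [1/(1.53−0.419)] ln[(1.53/0.419)(1 − 2.76×1.111/(0.419×20.2))]
= (1/1.111) ln[3.652 × 0.6377] = 0.9001 × ln(2.329) = 0.9001 × 0.8453 = 0.7608 d.
D_c = (k_1/k_a) L₀ e^(−k_1 t_c) = (0.419/1.53) × 20.2 × e^(−0.419×0.7608) = 0.2739 × 20.2 × 0.7270 = 4.022 mg/L.
Minimum DO = C_s − D_c = 9.31 − 4.022 = 5.288 mg/L.

t_c ≈ 0.761 d; D_c ≈ 4.02 mg/L; min DO ≈ 5.29 mg/L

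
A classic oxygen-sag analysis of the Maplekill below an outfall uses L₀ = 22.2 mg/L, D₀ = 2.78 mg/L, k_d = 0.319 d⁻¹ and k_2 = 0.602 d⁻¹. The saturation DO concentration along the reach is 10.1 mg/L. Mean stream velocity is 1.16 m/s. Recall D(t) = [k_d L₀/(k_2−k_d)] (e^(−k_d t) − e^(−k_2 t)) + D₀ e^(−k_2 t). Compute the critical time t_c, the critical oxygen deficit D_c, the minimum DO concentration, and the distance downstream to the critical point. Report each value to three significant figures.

With k_2/k_d = 1.887 and 1 − D₀(k_2−k_d)/(k_d L₀) = 0.8889,
t_c = ln(1.887 × 0.8889) / (0.602 − 0.319) = ln(1.677) / 0.2830 = 0.5173/0.2830 = 1.828 d.
D_c = (k_d/k_2) L₀ e^(−k_d t_c) = (0.319/0.602) × 22.2 × e^(−0.319×1.828) = 0.5299 × 22.2 × 0.5582 = 6.566 mg/L.
Minimum DO = C_s − D_c = 10.1 − 6.566 = 3.534 mg/L.
x_c = v t_c = 1.16 m/s × 1.828 d × 86400 s/d = 183200 m ≈ 183 km.

t_c ≈ 1.83 d; D_c ≈ 6.57 mg/L; min DO ≈ 3.53 mg/L; x_c ≈ 183 km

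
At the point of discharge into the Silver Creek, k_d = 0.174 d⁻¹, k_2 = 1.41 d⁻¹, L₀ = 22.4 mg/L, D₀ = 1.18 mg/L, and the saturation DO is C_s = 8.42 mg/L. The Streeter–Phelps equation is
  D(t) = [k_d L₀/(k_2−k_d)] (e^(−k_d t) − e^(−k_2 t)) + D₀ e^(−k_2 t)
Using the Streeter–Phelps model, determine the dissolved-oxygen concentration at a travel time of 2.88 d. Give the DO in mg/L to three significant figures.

k_d L₀/(k_2−k_d) = 0.174×22.4/(1.41−0.174) = 3.898/1.236 = 3.153 mg/L.
e^(−k_d t) = e^(−0.174×2.880) = 0.6059; e^(−k_2 t) = e^(−1.41×2.880) = 0.01724.
D = 3.153 × (0.6059 − 0.01724) + 1.18 × 0.01724 = 1.856 + 0.02034 = 1.876 mg/L.
DO = C_s − D = 8.42 − 1.876 = 6.544 mg/L.

DO ≈ 6.54 mg/L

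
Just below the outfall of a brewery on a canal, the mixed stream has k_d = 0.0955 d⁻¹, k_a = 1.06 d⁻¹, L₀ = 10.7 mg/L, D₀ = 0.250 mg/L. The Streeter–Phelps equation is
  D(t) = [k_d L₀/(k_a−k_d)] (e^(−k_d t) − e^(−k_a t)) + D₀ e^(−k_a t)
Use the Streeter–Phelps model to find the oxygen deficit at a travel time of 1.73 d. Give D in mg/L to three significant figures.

k_d L₀/(k_a−k_d) = 0.0955×10.7/(1.06−0.0955) = 1.022/0.9645 = 1.059 mg/L.
e^(−k_d t) = e^(−0.0955×1.730) = 0.8477; e^(−k_a t) = e^(−1.06×1.730) = 0.1598.
D = 1.059 × (0.8477 − 0.1598) + 0.250 × 0.1598 = 0.7288 + 0.03995 = 0.7688 mg/L.

D ≈ 0.769 mg/L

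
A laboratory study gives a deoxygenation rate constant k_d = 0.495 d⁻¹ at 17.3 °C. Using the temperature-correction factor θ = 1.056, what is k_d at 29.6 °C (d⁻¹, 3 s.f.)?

k_d(T₂) = k_d(T₁) · θ^(T₂−T₁) = 0.495 × 1.056^(29.6−17.3)
= 0.495 × 1.056^12.3 = 0.495 × 1.955 = 0.9675 d⁻¹.

k_d ≈ 0.968 d⁻¹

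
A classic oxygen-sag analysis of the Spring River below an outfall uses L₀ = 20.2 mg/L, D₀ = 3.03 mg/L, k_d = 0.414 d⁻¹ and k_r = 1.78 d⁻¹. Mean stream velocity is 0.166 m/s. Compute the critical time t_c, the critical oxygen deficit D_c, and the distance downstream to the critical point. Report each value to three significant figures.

t_c ≈ 0.568 d; D_c ≈ 3.71 mg/L; x_c ≈ 8.14 km

At the critical point dD/dt = 0, so k_d L₀ e^(−k_d t) = k_r D. Substituting D(t) from the Streeter–Phelps equation and solving for t gives
t_c = ln[(k_r/k_d)(1 − D₀(k_r−k_d)/(k_d L₀))] / (k_r−k_d).
Here k_r−k_d = 1.366 d⁻¹ and 1 − D₀(k_r−k_d)/(k_d L₀) = 1 − 3.03×1.366/(0.414×20.2) = 0.5051, so
t_c = ln(4.300 × 0.5051) / 1.366 = 0.7754 / 1.366 = 0.5677 d.
D_c = (k_d/k_r) L₀ e^(−k_d t_c) = (0.414/1.78) × 20.2 × e^(−0.414×0.5677) = 0.2326 × 20.2 × 0.7906 = 3.714 mg/L.
x_c = v t_c = 0.166 m/s × 0.5677 d × 86400 s/d = 8142 m ≈ 8.14 km.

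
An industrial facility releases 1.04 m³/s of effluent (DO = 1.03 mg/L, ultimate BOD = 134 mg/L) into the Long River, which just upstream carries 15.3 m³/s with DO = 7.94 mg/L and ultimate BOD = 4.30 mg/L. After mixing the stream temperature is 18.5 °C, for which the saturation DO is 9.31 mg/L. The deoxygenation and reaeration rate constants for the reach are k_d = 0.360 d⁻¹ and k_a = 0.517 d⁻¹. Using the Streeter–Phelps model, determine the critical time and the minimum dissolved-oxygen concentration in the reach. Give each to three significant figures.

t_c ≈ 1.89 d; minimum DO ≈ 4.89 mg/L

Mixed DO = (15.3×7.94 + 1.04×1.03)/(15.3+1.04) = 122.6/16.34 = 7.500 mg/L.
Mixed L₀ = (15.3×4.30 + 1.04×134)/(16.34) = 205.2/16.34 = 12.56 mg/L.
Initial deficit D₀ = C_s − DO₀ = 9.31 − 7.500 = 1.810 mg/L.
t_c = (1/0.1570) ln[(0.517/0.360)(1 − 1.810×0.1570/(0.360×12.56))] = 6.369 × ln(1.346) = 1.892 d.
D_c = (0.360/0.517) × 12.56 × e^(−0.360×1.892) = 0.6963 × 12.56 × 0.5061 = 4.424 mg/L.
Minimum DO = 9.31 − 4.424 = 4.886 mg/L.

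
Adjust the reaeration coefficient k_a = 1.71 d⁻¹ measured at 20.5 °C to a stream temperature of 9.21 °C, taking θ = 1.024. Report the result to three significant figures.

k_a ≈ 1.31 d⁻¹

k_a(T₂) = k_a(T₁) · θ^(T₂−T₁) = 1.71 × 1.024^(9.21−20.5)
= 1.71 × 1.024^-11.3 = 1.71 × 0.7651 = 1.308 d⁻¹.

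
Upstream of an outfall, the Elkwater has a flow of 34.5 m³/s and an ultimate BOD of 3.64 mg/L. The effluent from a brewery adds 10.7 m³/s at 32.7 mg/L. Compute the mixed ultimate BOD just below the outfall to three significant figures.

10.5 mg/L

Flow-weighted mixing: C = (Q_r C_r + Q_w C_w)/(Q_r + Q_w)
= (34.5×3.64 + 10.7×32.7)/(34.5 + 10.7) = 475.5/45.20 = 10.52 mg/L.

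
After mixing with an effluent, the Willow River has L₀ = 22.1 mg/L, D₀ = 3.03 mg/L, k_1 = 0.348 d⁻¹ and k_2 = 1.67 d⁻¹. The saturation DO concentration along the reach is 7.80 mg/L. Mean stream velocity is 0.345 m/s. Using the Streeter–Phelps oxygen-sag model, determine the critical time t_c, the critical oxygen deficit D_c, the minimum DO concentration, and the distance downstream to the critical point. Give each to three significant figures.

With k_2/k_1 = 4.799 and 1 − D₀(k_2−k_1)/(k_1 L₀) = 0.4792,
t_c = ln(4.799 × 0.4792) / (1.67 − 0.348) = ln(2.299) / 1.322 = 0.8327/1.322 = 0.6298 d.
L(t_c) = L₀ e^(−k_1 t_c) = 22.1 × 0.8032 = 17.75 mg/L, and at the critical point k_2 D_c = k_1 L, so D_c = (0.348/1.67) × 17.75 = 3.699 mg/L.
Minimum DO = C_s − D_c = 7.80 − 3.699 = 4.101 mg/L.
x_c = v t_c = 0.345 m/s × 0.6298 d × 86400 s/d = 18770 m ≈ 18.8 km.

t_c ≈ 0.630 d; D_c ≈ 3.70 mg/L; min DO ≈ 4.10 mg/L; x_c ≈ 18.8 km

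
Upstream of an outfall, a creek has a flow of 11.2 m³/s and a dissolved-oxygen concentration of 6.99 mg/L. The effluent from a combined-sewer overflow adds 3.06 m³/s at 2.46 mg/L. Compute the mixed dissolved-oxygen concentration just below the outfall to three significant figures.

Flow-weighted mixing: C = (Q_r C_r + Q_w C_w)/(Q_r + Q_w)
= (11.2×6.99 + 3.06×2.46)/(11.2 + 3.06) = 85.82/14.26 = 6.018 mg/L.

6.02 mg/L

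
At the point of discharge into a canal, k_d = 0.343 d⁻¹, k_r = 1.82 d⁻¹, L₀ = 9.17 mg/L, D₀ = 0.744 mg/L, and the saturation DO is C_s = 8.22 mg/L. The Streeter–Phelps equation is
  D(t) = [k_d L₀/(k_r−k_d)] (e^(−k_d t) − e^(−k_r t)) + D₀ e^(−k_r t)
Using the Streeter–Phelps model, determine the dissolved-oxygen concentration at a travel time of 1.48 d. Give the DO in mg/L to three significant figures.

DO ≈ 7.03 mg/L

k_d L₀/(k_r−k_d) = 0.343×9.17/(1.82−0.343) = 3.145/1.477 = 2.130 mg/L.
e^(−k_d t) = e^(−0.343×1.480) = 0.6019; e^(−k_r t) = e^(−1.82×1.480) = 0.06764.
D = 2.130 × (0.6019 − 0.06764) + 0.744 × 0.06764 = 1.138 + 0.05032 = 1.188 mg/L.
DO = C_s − D = 8.22 − 1.188 = 7.032 mg/L.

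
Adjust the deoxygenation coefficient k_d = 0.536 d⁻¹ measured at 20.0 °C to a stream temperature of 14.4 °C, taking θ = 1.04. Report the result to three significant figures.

k_d(T₂) = k_d(T₁) · θ^(T₂−T₁) = 0.536 × 1.04^(14.4−20.0)
= 0.536 × 1.04^-5.60 = 0.536 × 0.8028 = 0.4303 d⁻¹.

k_d ≈ 0.430 d⁻¹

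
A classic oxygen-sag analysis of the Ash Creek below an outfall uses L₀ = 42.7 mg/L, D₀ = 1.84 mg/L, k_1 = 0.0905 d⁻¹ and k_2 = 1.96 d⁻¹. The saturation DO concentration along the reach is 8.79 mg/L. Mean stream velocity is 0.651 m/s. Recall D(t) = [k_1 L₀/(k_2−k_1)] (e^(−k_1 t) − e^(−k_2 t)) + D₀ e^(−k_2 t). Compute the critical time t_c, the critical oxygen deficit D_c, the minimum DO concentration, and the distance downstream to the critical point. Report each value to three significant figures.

t_c = [1/(k_2−k_1)] ln[(k_2/k_1)(1 − D₀(k_2−k_1)/(k_1 L₀))]
= [1/(1.96−0.0905)] ln[(1.96/0.0905)(1 − 1.84×1.869/(0.0905×42.7))]
= (1/1.869) ln[21.66 × 0.1098] = 0.5349 × ln(2.379) = 0.5349 × 0.8666 = 0.4636 d.
D_c = (k_1/k_2) L₀ e^(−k_1 t_c) = (0.0905/1.96) × 42.7 × e^(−0.0905×0.4636) = 0.04617 × 42.7 × 0.9589 = 1.891 mg/L.
Minimum DO = C_s − D_c = 8.79 − 1.891 = 6.899 mg/L.
x_c = v t_c = 0.651 m/s × 0.4636 d × 86400 s/d = 26070 m ≈ 26.1 km.

t_c ≈ 0.464 d; D_c ≈ 1.89 mg/L; min DO ≈ 6.90 mg/L; x_c ≈ 26.1 km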